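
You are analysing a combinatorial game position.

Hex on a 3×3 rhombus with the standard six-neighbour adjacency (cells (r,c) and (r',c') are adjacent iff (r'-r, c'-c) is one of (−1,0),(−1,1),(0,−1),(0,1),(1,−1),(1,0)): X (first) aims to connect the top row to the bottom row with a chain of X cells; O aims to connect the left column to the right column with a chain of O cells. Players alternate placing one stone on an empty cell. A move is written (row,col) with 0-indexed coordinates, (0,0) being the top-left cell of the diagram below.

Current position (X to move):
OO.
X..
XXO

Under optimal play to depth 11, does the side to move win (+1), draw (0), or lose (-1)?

value(OO./X../XXO, X) = +1

[OO./X../XXO] X move#1: (0,2):+1/OOX/X../XXO*, (1,1):-1/OO./XX./XXO, (1,2):-1/OO./X.X/XXO
[OOX/X../XXO] O move#2: (1,1):-1/OOX/XO./XXO*, (1,2):-1/OOX/X.O/XXO
[OOX/XO./XXO] X move#3: (1,2):+1/OOX/XOX/XXO*
[OOX/XOX/XXO] end (terminal -1, O#4); searched OO./X../XXO to 11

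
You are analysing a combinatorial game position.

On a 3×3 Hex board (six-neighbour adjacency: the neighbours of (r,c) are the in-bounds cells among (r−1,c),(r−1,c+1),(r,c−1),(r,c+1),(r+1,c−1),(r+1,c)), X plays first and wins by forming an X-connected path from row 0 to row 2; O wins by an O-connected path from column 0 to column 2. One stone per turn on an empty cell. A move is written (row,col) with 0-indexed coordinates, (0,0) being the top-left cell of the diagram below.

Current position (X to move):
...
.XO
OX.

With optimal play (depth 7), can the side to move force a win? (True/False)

ply 1, X at .../.XO/OX. | (0,0)=+1→X../.XO/OX.*; (0,1)=+1→.X./.XO/OX.; (0,2)=+1→..X/.XO/OX.; (1,0)=+1→.../XXO/OX.; (2,2)=+1→.../.XO/OXX
ply 2, O at X../.XO/OX. | (0,1)=-1→XO./.XO/OX.*; (0,2)=-1→X.O/.XO/OX.; (1,0)=-1→X../OXO/OX.; (2,2)=-1→X../.XO/OXO
ply 3, X at XO./.XO/OX. | (0,2)=+1→XOX/.XO/OX.*; (1,0)=+1→XO./XXO/OX.; (2,2)=+1→XO./.XO/OXX
ply 4: XOX/.XO/OX. is terminal -1 (O); from .../.XO/OX. depth 7

X winning at [.../.XO/OX.]: True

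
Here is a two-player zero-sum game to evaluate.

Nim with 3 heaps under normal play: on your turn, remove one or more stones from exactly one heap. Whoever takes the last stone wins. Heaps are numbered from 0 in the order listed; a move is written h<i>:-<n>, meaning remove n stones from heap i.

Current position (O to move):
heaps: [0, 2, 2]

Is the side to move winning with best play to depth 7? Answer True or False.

ply 1, O at (0,2,2) | h1:-1=-1→(0,1,2)*; h1:-2=-1→(0,0,2); h2:-1=-1→(0,2,1); h2:-2=-1→(0,2,0)
ply 2, X at (0,1,2) | h1:-1=-1→(0,0,2); h2:-1=+1→(0,1,1)*; h2:-2=-1→(0,1,0)
ply 3, O at (0,1,1) | h1:-1=-1→(0,0,1)*; h2:-1=-1→(0,1,0)
ply 4, X at (0,0,1) | h2:-1=+1→(0,0,0)*
ply 5: (0,0,0) is terminal -1 (O); from (0,2,2) depth 7

O winning at [(0,2,2)]: False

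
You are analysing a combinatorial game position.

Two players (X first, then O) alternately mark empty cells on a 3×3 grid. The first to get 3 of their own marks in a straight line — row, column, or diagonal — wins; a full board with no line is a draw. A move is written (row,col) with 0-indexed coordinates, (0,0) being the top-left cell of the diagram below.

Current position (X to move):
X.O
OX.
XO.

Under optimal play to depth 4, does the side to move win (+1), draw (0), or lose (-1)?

value(X.O/OX./XO., X) = +1

[X.O/OX./XO.] X move#1: (0,1):+0/XXO/OX./XO., (1,2):+0/X.O/OXX/XO., (2,2):+1/X.O/OX./XOX*
[X.O/OX./XOX] end (terminal -1, O#2); searched X.O/OX./XO. to 4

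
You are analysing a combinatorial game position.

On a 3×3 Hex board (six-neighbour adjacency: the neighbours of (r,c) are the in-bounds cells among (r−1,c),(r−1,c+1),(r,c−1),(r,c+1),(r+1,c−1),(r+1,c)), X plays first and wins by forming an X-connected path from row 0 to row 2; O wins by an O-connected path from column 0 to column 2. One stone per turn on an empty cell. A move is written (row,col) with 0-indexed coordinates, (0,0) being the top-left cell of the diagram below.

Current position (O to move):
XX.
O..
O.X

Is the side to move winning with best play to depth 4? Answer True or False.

ply 1, O at XX./O../O.X | (0,2)=-1→XXO/O../O.X; (1,1)=+1→XX./OO./O.X*; (1,2)=+1→XX./O.O/O.X; (2,1)=-1→XX./O../OOX
ply 2, X at XX./OO./O.X | (0,2)=-1→XXX/OO./O.X*; (1,2)=-1→XX./OOX/O.X; (2,1)=-1→XX./OO./OXX
ply 3, O at XXX/OO./O.X | (1,2)=+1→XXX/OOO/O.X*; (2,1)=-1→XXX/OO./OOX
ply 4: XXX/OOO/O.X is terminal -1 (X); from XX./O../O.X depth 4

O winning at [XX./O../O.X]: True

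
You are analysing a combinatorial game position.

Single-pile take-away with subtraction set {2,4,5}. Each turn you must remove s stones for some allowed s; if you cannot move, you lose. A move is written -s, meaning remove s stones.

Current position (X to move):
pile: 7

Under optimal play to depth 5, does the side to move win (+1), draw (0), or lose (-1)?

value(7, X) = -1

ply 1, X at 7 | -2=-1→5*; -4=-1→3; -5=-1→2
ply 2, O at 5 | -2=-1→3; -4=+1→1*; -5=+1→0
ply 3: 1 is terminal -1 (X); from 7 depth 5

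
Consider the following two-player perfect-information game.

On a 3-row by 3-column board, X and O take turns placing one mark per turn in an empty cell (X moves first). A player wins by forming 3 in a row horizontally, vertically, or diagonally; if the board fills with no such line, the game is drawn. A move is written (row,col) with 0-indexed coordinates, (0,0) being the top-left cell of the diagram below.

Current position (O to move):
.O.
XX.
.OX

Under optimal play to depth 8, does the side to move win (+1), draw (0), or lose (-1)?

value(.O./XX./.OX, O) = -1

p1 O@[.O./XX./.OX]: (0,0)[OO./XX./.OX]-1* (0,2)[.OO/XX./.OX]-1 (1,2)[.O./XXO/.OX]-1 (2,0)[.O./XX./OOX]-1
p2 X@[OO./XX./.OX]: (0,2)[OOX/XX./.OX]+1* (1,2)[OO./XXX/.OX]+1 (2,0)[OO./XX./XOX]-1
p3 O@[OOX/XX./.OX]: (1,2)[OOX/XXO/.OX]-1* (2,0)[OOX/XX./OOX]-1
p4 X@[OOX/XXO/.OX]: (2,0)[OOX/XXO/XOX]+1*
p5 O@[OOX/XXO/XOX] terminal -1; root [.O./XX./.OX] d8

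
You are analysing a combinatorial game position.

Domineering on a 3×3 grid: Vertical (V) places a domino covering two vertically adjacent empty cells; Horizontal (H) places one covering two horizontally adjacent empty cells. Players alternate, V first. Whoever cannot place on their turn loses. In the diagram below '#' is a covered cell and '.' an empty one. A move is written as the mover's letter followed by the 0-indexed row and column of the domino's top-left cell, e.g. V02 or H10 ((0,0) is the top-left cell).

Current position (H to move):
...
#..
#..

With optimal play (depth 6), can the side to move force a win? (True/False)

[.../#../#..] H move#1: H00:-1/##./#../#.., H01:-1/.##/#../#.., H11:+1/.../###/#..*, H21:-1/.../#../###
[.../###/#..] end (terminal -1, V#2); searched .../#../#.. to 6

H winning at [.../#../#..]: True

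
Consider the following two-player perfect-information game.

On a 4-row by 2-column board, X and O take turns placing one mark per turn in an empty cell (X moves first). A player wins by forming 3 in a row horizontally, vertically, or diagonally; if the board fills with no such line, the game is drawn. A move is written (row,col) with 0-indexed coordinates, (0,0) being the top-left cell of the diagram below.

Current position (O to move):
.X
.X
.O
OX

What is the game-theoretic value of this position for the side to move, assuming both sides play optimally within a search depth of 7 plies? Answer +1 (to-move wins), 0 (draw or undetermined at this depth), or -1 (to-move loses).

value(.X/.X/.O/OX, O) = 0

p1 O@[.X/.X/.O/OX]: (0,0)[OX/.X/.O/OX]+0* (1,0)[.X/OX/.O/OX]+0 (2,0)[.X/.X/OO/OX]+0
p2 X@[OX/.X/.O/OX]: (1,0)[OX/XX/.O/OX]+0* (2,0)[OX/.X/XO/OX]+0
p3 O@[OX/XX/.O/OX]: (2,0)[OX/XX/OO/OX]+0*
p4 X@[OX/XX/OO/OX] terminal +0; root [.X/.X/.O/OX] d7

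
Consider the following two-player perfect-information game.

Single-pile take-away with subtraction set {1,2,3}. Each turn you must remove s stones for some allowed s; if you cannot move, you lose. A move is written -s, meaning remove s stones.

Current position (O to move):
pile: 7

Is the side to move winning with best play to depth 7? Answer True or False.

O winning at [7]: True

p1 O@[7]: -1[6]-1 -2[5]-1 -3[4]+1*
p2 X@[4]: -1[3]-1* -2[2]-1 -3[1]-1
p3 O@[3]: -1[2]-1 -2[1]-1 -3[0]+1*
p4 X@[0] terminal -1; root [7] d7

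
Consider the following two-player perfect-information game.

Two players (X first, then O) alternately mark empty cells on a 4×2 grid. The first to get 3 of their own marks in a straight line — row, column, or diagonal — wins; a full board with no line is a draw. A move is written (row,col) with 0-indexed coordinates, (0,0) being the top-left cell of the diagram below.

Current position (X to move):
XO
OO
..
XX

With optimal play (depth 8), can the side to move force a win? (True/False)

X winning at [XO/OO/../XX]: False

ply 1, X at XO/OO/../XX | (2,0)=-1→XO/OO/X./XX; (2,1)=+0→XO/OO/.X/XX*
ply 2, O at XO/OO/.X/XX | (2,0)=+0→XO/OO/OX/XX*
ply 3: XO/OO/OX/XX is terminal +0 (X); from XO/OO/../XX depth 8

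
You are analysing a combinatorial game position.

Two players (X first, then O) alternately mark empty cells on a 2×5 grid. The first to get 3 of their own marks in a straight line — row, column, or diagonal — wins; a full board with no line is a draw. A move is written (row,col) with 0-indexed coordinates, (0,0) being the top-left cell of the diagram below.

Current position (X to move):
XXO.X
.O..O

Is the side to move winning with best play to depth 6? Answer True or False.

X winning at [XXO.X/.O..O]: False

[XXO.X/.O..O] X move#1: (0,3):-1/XXOXX/.O..O, (1,0):+0/XXO.X/XO..O*, (1,2):+0/XXO.X/.OX.O, (1,3):+0/XXO.X/.O.XO
[XXO.X/XO..O] O move#2: (0,3):+0/XXOOX/XO..O*, (1,2):+0/XXO.X/XOO.O, (1,3):+0/XXO.X/XO.OO
[XXOOX/XO..O] X move#3: (1,2):+0/XXOOX/XOX.O*, (1,3):+0/XXOOX/XO.XO
[XXOOX/XOX.O] O move#4: (1,3):+0/XXOOX/XOXOO*
[XXOOX/XOXOO] end (terminal +0, X#5); searched XXO.X/.O..O to 6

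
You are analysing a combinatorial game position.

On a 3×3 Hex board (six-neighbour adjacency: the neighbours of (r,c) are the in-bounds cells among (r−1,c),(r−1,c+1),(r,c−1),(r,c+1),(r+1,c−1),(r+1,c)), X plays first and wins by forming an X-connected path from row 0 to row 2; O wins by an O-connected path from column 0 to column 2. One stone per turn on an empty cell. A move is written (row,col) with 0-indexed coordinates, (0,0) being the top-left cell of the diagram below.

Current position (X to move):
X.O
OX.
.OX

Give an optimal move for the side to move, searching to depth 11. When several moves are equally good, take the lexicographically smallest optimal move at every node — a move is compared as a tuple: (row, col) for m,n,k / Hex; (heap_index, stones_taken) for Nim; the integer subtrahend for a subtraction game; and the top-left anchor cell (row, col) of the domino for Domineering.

X's best at [X.O/OX./.OX]: (0,1)

p1 X@[X.O/OX./.OX]: (0,1)[XXO/OX./.OX]+1* (1,2)[X.O/OXX/.OX]-1 (2,0)[X.O/OX./XOX]-1
p2 O@[XXO/OX./.OX]: (1,2)[XXO/OXO/.OX]-1* (2,0)[XXO/OX./OOX]-1
p3 X@[XXO/OXO/.OX]: (2,0)[XXO/OXO/XOX]+1*
p4 O@[XXO/OXO/XOX] terminal -1; root [X.O/OX./.OX] d11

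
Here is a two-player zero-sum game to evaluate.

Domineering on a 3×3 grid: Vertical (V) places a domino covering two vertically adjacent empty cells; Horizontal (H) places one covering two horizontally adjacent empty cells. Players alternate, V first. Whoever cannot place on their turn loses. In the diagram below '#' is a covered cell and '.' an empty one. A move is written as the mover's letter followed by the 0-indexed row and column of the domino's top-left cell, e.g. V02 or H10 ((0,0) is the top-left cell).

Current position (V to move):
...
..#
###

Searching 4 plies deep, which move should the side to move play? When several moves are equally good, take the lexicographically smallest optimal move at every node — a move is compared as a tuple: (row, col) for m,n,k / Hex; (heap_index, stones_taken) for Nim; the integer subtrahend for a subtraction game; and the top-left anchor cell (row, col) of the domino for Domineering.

V's best at [.../..#/###]: V01

p1 V@[.../..#/###]: V00[#../#.#/###]-1 V01[.#./.##/###]+1*
p2 H@[.#./.##/###] terminal -1; root [.../..#/###] d4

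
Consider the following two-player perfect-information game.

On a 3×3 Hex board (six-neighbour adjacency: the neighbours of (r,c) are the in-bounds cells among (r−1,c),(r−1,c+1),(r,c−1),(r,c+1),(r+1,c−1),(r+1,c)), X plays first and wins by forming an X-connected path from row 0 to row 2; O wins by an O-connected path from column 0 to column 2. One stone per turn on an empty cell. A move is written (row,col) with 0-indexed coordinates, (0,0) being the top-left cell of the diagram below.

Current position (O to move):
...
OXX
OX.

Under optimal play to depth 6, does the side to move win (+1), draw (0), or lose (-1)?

p1 O@[.../OXX/OX.]: (0,0)[O../OXX/OX.]-1* (0,1)[.O./OXX/OX.]-1 (0,2)[..O/OXX/OX.]-1 (2,2)[.../OXX/OXO]-1
p2 X@[O../OXX/OX.]: (0,1)[OX./OXX/OX.]+1* (0,2)[O.X/OXX/OX.]+1 (2,2)[O../OXX/OXX]+1
p3 O@[OX./OXX/OX.] terminal -1; root [.../OXX/OX.] d6

value(.../OXX/OX., O) = -1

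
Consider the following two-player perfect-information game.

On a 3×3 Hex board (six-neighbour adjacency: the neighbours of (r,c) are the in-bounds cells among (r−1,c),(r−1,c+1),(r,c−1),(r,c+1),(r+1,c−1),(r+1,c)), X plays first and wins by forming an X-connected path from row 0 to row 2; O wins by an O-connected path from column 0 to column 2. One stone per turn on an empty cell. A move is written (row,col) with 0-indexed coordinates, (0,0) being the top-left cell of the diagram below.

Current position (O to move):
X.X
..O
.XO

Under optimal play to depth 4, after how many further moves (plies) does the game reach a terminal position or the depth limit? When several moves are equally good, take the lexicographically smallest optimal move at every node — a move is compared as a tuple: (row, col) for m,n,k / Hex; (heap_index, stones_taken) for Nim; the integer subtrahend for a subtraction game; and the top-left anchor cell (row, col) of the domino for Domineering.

PV length from [X.X/..O/.XO]: 3 plies

ply 1, O at X.X/..O/.XO | (0,1)=-1→XOX/..O/.XO; (1,0)=-1→X.X/O.O/.XO; (1,1)=+1→X.X/.OO/.XO*; (2,0)=-1→X.X/..O/OXO
ply 2, X at X.X/.OO/.XO | (0,1)=-1→XXX/.OO/.XO*; (1,0)=-1→X.X/XOO/.XO; (2,0)=-1→X.X/.OO/XXO
ply 3, O at XXX/.OO/.XO | (1,0)=+1→XXX/OOO/.XO*; (2,0)=+1→XXX/.OO/OXO
ply 4: XXX/OOO/.XO is terminal -1 (X); from X.X/..O/.XO depth 4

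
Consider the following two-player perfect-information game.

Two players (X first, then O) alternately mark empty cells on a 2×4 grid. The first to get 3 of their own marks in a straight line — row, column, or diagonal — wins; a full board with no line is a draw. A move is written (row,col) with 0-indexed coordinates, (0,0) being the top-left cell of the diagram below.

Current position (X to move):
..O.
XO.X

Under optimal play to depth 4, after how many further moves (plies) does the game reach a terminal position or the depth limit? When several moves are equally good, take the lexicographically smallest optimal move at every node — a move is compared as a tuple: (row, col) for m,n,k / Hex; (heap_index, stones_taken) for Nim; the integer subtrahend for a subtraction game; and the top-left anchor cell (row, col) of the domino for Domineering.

[..O./XO.X] X move#1: (0,0):+0/X.O./XO.X*, (0,1):+0/.XO./XO.X, (0,3):+0/..OX/XO.X, (1,2):-1/..O./XOXX
[X.O./XO.X] O move#2: (0,1):+0/XOO./XO.X*, (0,3):+0/X.OO/XO.X, (1,2):+0/X.O./XOOX
[XOO./XO.X] X move#3: (0,3):+0/XOOX/XO.X*, (1,2):-1/XOO./XOXX
[XOOX/XO.X] O move#4: (1,2):+0/XOOX/XOOX*
[XOOX/XOOX] end (terminal +0, X#5); searched ..O./XO.X to 4

PV length from [..O./XO.X]: 4 plies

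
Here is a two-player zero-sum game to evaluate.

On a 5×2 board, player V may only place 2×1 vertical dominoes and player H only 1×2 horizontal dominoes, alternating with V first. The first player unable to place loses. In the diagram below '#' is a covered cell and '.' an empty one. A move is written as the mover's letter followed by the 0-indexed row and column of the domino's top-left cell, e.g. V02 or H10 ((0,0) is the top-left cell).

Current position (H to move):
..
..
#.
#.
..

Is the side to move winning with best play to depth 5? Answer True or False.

H winning at [../../#./#./..]: True

p1 H@[../../#./#./..]: H00[##/../#./#./..]+1* H10[../##/#./#./..]+1 H40[../../#./#./##]-1
p2 V@[##/../#./#./..]: V11[##/.#/##/#./..]-1* V21[##/../##/##/..]-1 V31[##/../#./##/.#]-1
p3 H@[##/.#/##/#./..]: H40[##/.#/##/#./##]+1*
p4 V@[##/.#/##/#./##] terminal -1; root [../../#./#./..] d5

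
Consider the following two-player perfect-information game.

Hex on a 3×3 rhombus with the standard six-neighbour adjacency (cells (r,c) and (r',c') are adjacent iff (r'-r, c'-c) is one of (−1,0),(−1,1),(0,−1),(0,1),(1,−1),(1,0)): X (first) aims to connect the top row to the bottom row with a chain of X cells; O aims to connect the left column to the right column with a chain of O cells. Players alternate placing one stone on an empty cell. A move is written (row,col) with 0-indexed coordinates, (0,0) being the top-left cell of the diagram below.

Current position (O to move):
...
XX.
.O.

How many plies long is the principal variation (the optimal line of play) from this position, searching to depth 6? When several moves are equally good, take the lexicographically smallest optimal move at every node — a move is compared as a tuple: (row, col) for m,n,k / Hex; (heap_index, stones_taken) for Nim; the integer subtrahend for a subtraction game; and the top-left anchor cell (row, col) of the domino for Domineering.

[.../XX./.O.] O move#1: (0,0):-1/O../XX./.O., (0,1):-1/.O./XX./.O., (0,2):-1/..O/XX./.O., (1,2):-1/.../XXO/.O., (2,0):+1/.../XX./OO.*, (2,2):-1/.../XX./.OO
[.../XX./OO.] X move#2: (0,0):-1/X../XX./OO.*, (0,1):-1/.X./XX./OO., (0,2):-1/..X/XX./OO., (1,2):-1/.../XXX/OO., (2,2):-1/.../XX./OOX
[X../XX./OO.] O move#3: (0,1):+1/XO./XX./OO.*, (0,2):+1/X.O/XX./OO., (1,2):+1/X../XXO/OO., (2,2):+1/X../XX./OOO
[XO./XX./OO.] X move#4: (0,2):-1/XOX/XX./OO.*, (1,2):-1/XO./XXX/OO., (2,2):-1/XO./XX./OOX
[XOX/XX./OO.] O move#5: (1,2):+1/XOX/XXO/OO.*, (2,2):+1/XOX/XX./OOO
[XOX/XXO/OO.] end (terminal -1, X#6); searched .../XX./.O. to 6

PV length from [.../XX./.O.]: 5 plies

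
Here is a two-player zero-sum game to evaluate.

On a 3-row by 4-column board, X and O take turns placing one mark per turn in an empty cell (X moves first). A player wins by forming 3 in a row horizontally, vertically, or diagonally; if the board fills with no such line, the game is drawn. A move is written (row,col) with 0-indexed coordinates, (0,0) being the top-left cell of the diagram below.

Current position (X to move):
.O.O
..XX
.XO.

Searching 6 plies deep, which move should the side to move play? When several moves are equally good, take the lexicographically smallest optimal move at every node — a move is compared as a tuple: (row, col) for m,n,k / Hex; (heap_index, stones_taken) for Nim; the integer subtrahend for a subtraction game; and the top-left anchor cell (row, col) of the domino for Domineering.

ply 1, X at .O.O/..XX/.XO. | (0,0)=-1→XO.O/..XX/.XO.; (0,2)=+0→.OXO/..XX/.XO.; (1,0)=-1→.O.O/X.XX/.XO.; (1,1)=+1→.O.O/.XXX/.XO.*; (2,0)=-1→.O.O/..XX/XXO.; (2,3)=-1→.O.O/..XX/.XOX
ply 2: .O.O/.XXX/.XO. is terminal -1 (O); from .O.O/..XX/.XO. depth 6

X's best at [.O.O/..XX/.XO.]: (1,1)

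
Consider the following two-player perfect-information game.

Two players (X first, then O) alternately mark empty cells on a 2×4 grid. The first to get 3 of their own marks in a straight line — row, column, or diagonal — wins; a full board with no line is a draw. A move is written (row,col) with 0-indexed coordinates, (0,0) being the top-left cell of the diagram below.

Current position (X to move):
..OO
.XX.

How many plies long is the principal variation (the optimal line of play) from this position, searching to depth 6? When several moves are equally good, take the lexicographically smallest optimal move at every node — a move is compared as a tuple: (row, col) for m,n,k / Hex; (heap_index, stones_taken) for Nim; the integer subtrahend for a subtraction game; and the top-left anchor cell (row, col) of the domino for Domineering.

PV length from [..OO/.XX.]: 3 plies

p1 X@[..OO/.XX.]: (0,0)[X.OO/.XX.]-1 (0,1)[.XOO/.XX.]+1* (1,0)[..OO/XXX.]+1 (1,3)[..OO/.XXX]+1
p2 O@[.XOO/.XX.]: (0,0)[OXOO/.XX.]-1* (1,0)[.XOO/OXX.]-1 (1,3)[.XOO/.XXO]-1
p3 X@[OXOO/.XX.]: (1,0)[OXOO/XXX.]+1* (1,3)[OXOO/.XXX]+1
p4 O@[OXOO/XXX.] terminal -1; root [..OO/.XX.] d6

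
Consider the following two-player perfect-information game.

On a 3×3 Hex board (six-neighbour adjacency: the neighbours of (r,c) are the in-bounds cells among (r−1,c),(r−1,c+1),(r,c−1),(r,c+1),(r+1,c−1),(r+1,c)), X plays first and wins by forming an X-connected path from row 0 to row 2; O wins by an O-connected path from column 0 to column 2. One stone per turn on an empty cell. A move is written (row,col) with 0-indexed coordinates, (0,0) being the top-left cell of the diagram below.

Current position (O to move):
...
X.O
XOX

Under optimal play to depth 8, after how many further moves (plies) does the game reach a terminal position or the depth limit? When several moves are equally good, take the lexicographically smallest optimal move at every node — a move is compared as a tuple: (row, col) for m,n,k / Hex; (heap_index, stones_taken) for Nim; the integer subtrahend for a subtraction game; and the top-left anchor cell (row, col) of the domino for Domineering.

p1 O@[.../X.O/XOX]: (0,0)[O../X.O/XOX]-1* (0,1)[.O./X.O/XOX]-1 (0,2)[..O/X.O/XOX]-1 (1,1)[.../XOO/XOX]-1
p2 X@[O../X.O/XOX]: (0,1)[OX./X.O/XOX]+1* (0,2)[O.X/X.O/XOX]+1 (1,1)[O../XXO/XOX]+1
p3 O@[OX./X.O/XOX] terminal -1; root [.../X.O/XOX] d8

PV length from [.../X.O/XOX]: 2 plies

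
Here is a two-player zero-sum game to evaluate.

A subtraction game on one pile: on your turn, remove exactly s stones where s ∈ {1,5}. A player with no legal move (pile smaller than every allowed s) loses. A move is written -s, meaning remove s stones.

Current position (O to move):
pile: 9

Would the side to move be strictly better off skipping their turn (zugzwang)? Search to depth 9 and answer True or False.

ply 1, O at 9 | -1=+1→8*; -5=+1→4
ply 2, X at 8 | -1=-1→7*; -5=-1→3
ply 3, O at 7 | -1=+1→6*; -5=+1→2
ply 4, X at 6 | -1=-1→5*; -5=-1→1
ply 5, O at 5 | -1=+1→4*; -5=+1→0
ply 6, X at 4 | -1=-1→3*
ply 7, O at 3 | -1=+1→2*
ply 8, X at 2 | -1=-1→1*
ply 9, O at 1 | -1=+1→0*
ply 10: 0 is terminal -1 (X); from 9 depth 9
if O skipped the turn, X would face:
~ ply 1, X at 9 | -1=+1→8*; -5=+1→4
~ ply 2, O at 8 | -1=-1→7*; -5=-1→3
~ ply 3, X at 7 | -1=+1→6*; -5=+1→2
~ ply 4, O at 6 | -1=-1→5*; -5=-1→1
~ ply 5, X at 5 | -1=+1→4*; -5=+1→0
~ ply 6, O at 4 | -1=-1→3*
~ ply 7, X at 3 | -1=+1→2*
~ ply 8, O at 2 | -1=-1→1*
~ ply 9, X at 1 | -1=+1→0*
~ ply 10: 0 is terminal -1 (O); from 9 depth 9
compare (O): move=+1 vs pass=-1

zugzwang(9, O) = False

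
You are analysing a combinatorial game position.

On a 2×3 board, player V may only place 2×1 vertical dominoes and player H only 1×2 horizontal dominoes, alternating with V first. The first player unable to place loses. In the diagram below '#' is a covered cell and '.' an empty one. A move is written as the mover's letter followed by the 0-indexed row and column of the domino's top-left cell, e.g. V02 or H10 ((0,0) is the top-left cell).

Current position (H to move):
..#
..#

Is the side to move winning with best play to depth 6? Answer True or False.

p1 H@[..#/..#]: H00[###/..#]+1* H10[..#/###]+1
p2 V@[###/..#] terminal -1; root [..#/..#] d6

H winning at [..#/..#]: True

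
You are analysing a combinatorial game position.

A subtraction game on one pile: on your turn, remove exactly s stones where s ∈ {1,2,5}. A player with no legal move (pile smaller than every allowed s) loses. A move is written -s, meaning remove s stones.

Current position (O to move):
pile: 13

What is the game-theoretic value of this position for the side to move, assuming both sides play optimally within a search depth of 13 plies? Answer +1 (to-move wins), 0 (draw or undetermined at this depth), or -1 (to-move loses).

value(13, O) = +1

p1 O@[13]: -1[12]+1* -2[11]-1 -5[8]-1
p2 X@[12]: -1[11]-1* -2[10]-1 -5[7]-1
p3 O@[11]: -1[10]-1 -2[9]+1* -5[6]+1
p4 X@[9]: -1[8]-1* -2[7]-1 -5[4]-1
p5 O@[8]: -1[7]-1 -2[6]+1* -5[3]+1
p6 X@[6]: -1[5]-1* -2[4]-1 -5[1]-1
p7 O@[5]: -1[4]-1 -2[3]+1* -5[0]+1
p8 X@[3]: -1[2]-1* -2[1]-1
p9 O@[2]: -1[1]-1 -2[0]+1*
p10 X@[0] terminal -1; root [13] d13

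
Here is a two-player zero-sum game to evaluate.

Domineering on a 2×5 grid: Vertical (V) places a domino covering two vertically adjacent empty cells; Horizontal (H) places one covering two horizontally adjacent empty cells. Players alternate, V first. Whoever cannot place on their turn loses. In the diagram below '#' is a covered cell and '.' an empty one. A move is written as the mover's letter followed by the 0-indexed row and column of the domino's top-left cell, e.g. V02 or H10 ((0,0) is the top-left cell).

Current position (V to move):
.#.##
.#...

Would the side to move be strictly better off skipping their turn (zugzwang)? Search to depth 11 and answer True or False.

ply 1, V at .#.##/.#... | V00=-1→##.##/##...; V02=+1→.####/.##..*
ply 2, H at .####/.##.. | H13=-1→.####/.####*
ply 3, V at .####/.#### | V00=+1→#####/#####*
ply 4: #####/##### is terminal -1 (H); from .#.##/.#... depth 11
pass branch (H moves first from the same position):
  | ply 1, H at .#.##/.#... | H12=-1→.#.##/.###.*; H13=-1→.#.##/.#.##
  | ply 2, V at .#.##/.###. | V00=+1→##.##/####.*
  | ply 3: ##.##/####. is terminal -1 (H); from .#.##/.#... depth 11
V moving scores +1; V passing scores +1

zugzwang(.#.##/.#..., V) = False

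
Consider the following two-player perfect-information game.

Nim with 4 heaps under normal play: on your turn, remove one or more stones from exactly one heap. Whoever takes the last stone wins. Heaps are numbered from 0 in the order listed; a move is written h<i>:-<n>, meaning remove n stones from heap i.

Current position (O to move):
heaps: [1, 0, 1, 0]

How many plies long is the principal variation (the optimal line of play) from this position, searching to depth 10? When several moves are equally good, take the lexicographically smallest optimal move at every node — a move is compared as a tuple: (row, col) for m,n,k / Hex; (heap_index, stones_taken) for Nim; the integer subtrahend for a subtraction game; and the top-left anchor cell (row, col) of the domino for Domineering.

ply 1, O at (1,0,1,0) | h0:-1=-1→(0,0,1,0)*; h2:-1=-1→(1,0,0,0)
ply 2, X at (0,0,1,0) | h2:-1=+1→(0,0,0,0)*
ply 3: (0,0,0,0) is terminal -1 (O); from (1,0,1,0) depth 10

PV length from [(1,0,1,0)]: 2 plies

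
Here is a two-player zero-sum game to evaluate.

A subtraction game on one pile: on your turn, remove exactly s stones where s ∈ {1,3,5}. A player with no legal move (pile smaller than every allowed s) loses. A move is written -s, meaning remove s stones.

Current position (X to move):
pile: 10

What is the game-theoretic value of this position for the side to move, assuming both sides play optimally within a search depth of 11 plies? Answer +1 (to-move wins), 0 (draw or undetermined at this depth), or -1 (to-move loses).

value(10, X) = -1

[10] X move#1: -1:-1/9*, -3:-1/7, -5:-1/5
[9] O move#2: -1:+1/8*, -3:+1/6, -5:+1/4
[8] X move#3: -1:-1/7*, -3:-1/5, -5:-1/3
[7] O move#4: -1:+1/6*, -3:+1/4, -5:+1/2
[6] X move#5: -1:-1/5*, -3:-1/3, -5:-1/1
[5] O move#6: -1:+1/4*, -3:+1/2, -5:+1/0
[4] X move#7: -1:-1/3*, -3:-1/1
[3] O move#8: -1:+1/2*, -3:+1/0
[2] X move#9: -1:-1/1*
[1] O move#10: -1:+1/0*
[0] end (terminal -1, X#11); searched 10 to 11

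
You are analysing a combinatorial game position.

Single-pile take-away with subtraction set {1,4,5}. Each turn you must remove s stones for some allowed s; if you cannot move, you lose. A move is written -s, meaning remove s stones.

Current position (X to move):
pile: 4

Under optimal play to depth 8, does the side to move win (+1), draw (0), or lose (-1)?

[4] X move#1: -1:-1/3, -4:+1/0*
[0] end (terminal -1, O#2); searched 4 to 8

value(4, X) = +1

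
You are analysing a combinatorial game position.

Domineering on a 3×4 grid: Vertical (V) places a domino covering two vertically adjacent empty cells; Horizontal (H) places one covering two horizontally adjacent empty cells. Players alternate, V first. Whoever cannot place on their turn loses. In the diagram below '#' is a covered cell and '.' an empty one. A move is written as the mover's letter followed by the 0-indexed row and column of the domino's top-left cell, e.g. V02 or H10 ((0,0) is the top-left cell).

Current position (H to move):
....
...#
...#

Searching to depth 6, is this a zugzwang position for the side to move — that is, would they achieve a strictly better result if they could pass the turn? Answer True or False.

[..../...#/...#] H move#1: H00:-1/##../...#/...#, H01:-1/.##./...#/...#, H02:-1/..##/...#/...#, H10:+1/..../##.#/...#*, H11:+1/..../.###/...#, H20:-1/..../...#/##.#, H21:-1/..../...#/.###
[..../##.#/...#] V move#2: V02:-1/..#./####/...#*, V12:-1/..../####/..##
[..#./####/...#] H move#3: H00:+1/###./####/...#*, H20:+1/..#./####/##.#, H21:+1/..#./####/.###
[###./####/...#] end (terminal -1, V#4); searched ..../...#/...# to 6
suppose H passes — search the same position with V to move:
pass> [..../...#/...#] V move#1: V00:-1/#.../#..#/...#, V01:+1/.#../.#.#/...#*, V02:-1/..#./..##/...#, V10:-1/..../#..#/#..#, V11:+1/..../.#.#/.#.#, V12:-1/..../..##/..##
pass> [.#../.#.#/...#] H move#2: H02:-1/.###/.#.#/...#*, H20:-1/.#../.#.#/##.#, H21:-1/.#../.#.#/.###
pass> [.###/.#.#/...#] V move#3: V00:-1/####/##.#/...#, V10:-1/.###/##.#/#..#, V12:+1/.###/.###/..##*
pass> [.###/.###/..##] H move#4: H20:-1/.###/.###/####*
pass> [.###/.###/####] V move#5: V00:+1/####/####/####*
pass> [####/####/####] end (terminal -1, H#6); searched ..../...#/...# to 6
for H: play +1, pass -1

zugzwang(..../...#/...#, H) = False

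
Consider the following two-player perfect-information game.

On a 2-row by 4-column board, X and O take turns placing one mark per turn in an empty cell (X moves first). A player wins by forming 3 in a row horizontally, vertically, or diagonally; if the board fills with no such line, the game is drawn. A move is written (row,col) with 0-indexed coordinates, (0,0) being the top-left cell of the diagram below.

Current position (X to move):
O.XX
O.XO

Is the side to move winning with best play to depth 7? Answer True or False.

[O.XX/O.XO] X move#1: (0,1):+1/OXXX/O.XO*, (1,1):+0/O.XX/OXXO
[OXXX/O.XO] end (terminal -1, O#2); searched O.XX/O.XO to 7

X winning at [O.XX/O.XO]: True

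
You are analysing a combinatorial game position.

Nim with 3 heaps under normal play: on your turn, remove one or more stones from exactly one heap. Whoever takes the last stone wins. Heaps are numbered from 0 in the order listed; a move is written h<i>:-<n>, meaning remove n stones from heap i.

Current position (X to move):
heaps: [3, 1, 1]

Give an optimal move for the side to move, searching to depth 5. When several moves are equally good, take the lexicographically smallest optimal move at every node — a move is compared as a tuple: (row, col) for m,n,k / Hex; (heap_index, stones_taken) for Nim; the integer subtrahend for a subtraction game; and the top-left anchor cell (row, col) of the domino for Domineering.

ply 1, X at (3,1,1) | h0:-1=-1→(2,1,1); h0:-2=-1→(1,1,1); h0:-3=+1→(0,1,1)*; h1:-1=-1→(3,0,1); h2:-1=-1→(3,1,0)
ply 2, O at (0,1,1) | h1:-1=-1→(0,0,1)*; h2:-1=-1→(0,1,0)
ply 3, X at (0,0,1) | h2:-1=+1→(0,0,0)*
ply 4: (0,0,0) is terminal -1 (O); from (3,1,1) depth 5

X's best at [(3,1,1)]: h0:-3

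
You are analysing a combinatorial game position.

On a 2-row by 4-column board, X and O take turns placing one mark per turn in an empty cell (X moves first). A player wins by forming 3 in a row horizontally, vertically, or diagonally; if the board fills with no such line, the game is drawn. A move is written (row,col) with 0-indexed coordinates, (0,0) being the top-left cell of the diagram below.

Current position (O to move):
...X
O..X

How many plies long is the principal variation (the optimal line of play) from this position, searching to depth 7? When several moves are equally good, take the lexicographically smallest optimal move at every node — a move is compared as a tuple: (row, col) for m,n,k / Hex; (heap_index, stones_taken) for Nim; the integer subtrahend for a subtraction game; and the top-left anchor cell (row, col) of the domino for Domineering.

PV length from [...X/O..X]: 5 plies

p1 O@[...X/O..X]: (0,0)[O..X/O..X]+0* (0,1)[.O.X/O..X]+0 (0,2)[..OX/O..X]+0 (1,1)[...X/OO.X]+0 (1,2)[...X/O.OX]+0
p2 X@[O..X/O..X]: (0,1)[OX.X/O..X]+0* (0,2)[O.XX/O..X]+0 (1,1)[O..X/OX.X]+0 (1,2)[O..X/O.XX]+0
p3 O@[OX.X/O..X]: (0,2)[OXOX/O..X]+0* (1,1)[OX.X/OO.X]-1 (1,2)[OX.X/O.OX]-1
p4 X@[OXOX/O..X]: (1,1)[OXOX/OX.X]+0* (1,2)[OXOX/O.XX]+0
p5 O@[OXOX/OX.X]: (1,2)[OXOX/OXOX]+0*
p6 X@[OXOX/OXOX] terminal +0; root [...X/O..X] d7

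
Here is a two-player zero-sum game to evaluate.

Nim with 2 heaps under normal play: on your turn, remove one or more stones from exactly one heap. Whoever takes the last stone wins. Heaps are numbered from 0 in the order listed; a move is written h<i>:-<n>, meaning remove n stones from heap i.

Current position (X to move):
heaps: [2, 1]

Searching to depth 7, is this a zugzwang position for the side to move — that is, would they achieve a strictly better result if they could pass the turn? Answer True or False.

zugzwang((2,1), X) = False

p1 X@[(2,1)]: h0:-1[(1,1)]+1* h0:-2[(0,1)]-1 h1:-1[(2,0)]-1
p2 O@[(1,1)]: h0:-1[(0,1)]-1* h1:-1[(1,0)]-1
p3 X@[(0,1)]: h1:-1[(0,0)]+1*
p4 O@[(0,0)] terminal -1; root [(2,1)] d7
pass branch (O moves first from the same position):
  | p1 O@[(2,1)]: h0:-1[(1,1)]+1* h0:-2[(0,1)]-1 h1:-1[(2,0)]-1
  | p2 X@[(1,1)]: h0:-1[(0,1)]-1* h1:-1[(1,0)]-1
  | p3 O@[(0,1)]: h1:-1[(0,0)]+1*
  | p4 X@[(0,0)] terminal -1; root [(2,1)] d7
X moving scores +1; X passing scores -1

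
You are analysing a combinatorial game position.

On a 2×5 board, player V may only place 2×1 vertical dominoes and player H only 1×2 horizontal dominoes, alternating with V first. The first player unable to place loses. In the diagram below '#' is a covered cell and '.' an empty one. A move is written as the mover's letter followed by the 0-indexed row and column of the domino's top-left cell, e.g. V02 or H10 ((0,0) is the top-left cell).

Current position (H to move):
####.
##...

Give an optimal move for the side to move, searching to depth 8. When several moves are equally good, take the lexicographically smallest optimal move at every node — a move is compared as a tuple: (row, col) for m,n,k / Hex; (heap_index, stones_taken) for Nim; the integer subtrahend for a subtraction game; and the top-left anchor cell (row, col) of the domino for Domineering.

ply 1, H at ####./##... | H12=-1→####./####.; H13=+1→####./##.##*
ply 2: ####./##.## is terminal -1 (V); from ####./##... depth 8

H's best at [####./##...]: H13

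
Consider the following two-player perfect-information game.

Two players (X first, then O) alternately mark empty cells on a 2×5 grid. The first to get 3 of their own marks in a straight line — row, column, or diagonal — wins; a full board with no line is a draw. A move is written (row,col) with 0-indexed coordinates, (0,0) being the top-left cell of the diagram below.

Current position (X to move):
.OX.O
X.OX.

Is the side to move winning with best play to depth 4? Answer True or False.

X winning at [.OX.O/X.OX.]: False

p1 X@[.OX.O/X.OX.]: (0,0)[XOX.O/X.OX.]+0* (0,3)[.OXXO/X.OX.]+0 (1,1)[.OX.O/XXOX.]+0 (1,4)[.OX.O/X.OXX]+0
p2 O@[XOX.O/X.OX.]: (0,3)[XOXOO/X.OX.]+0* (1,1)[XOX.O/XOOX.]+0 (1,4)[XOX.O/X.OXO]+0
p3 X@[XOXOO/X.OX.]: (1,1)[XOXOO/XXOX.]+0* (1,4)[XOXOO/X.OXX]+0
p4 O@[XOXOO/XXOX.]: (1,4)[XOXOO/XXOXO]+0*
p5 X@[XOXOO/XXOXO] terminal +0; root [.OX.O/X.OX.] d4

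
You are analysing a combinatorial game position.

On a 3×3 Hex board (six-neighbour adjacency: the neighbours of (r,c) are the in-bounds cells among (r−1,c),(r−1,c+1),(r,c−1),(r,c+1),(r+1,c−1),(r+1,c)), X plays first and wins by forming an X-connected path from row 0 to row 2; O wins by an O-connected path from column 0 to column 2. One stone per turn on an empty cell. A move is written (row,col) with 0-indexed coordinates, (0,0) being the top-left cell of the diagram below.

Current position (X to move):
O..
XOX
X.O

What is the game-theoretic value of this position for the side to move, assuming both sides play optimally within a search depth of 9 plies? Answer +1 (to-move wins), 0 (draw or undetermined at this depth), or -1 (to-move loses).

value(O../XOX/X.O, X) = +1

[O../XOX/X.O] X move#1: (0,1):+1/OX./XOX/X.O*, (0,2):+1/O.X/XOX/X.O, (2,1):+1/O../XOX/XXO
[OX./XOX/X.O] end (terminal -1, O#2); searched O../XOX/X.O to 9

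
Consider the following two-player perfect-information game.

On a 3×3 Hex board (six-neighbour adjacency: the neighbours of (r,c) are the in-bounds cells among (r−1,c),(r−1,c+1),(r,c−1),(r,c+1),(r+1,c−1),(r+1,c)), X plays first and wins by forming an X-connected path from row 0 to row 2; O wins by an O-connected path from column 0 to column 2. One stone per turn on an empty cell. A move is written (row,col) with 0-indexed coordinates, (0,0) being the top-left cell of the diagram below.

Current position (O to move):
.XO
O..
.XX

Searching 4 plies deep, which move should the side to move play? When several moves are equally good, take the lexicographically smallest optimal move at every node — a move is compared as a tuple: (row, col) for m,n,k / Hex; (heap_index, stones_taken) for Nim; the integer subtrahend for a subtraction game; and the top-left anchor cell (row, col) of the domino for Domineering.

O's best at [.XO/O../.XX]: (1,1)

[.XO/O../.XX] O move#1: (0,0):-1/OXO/O../.XX, (1,1):+1/.XO/OO./.XX*, (1,2):-1/.XO/O.O/.XX, (2,0):-1/.XO/O../OXX
[.XO/OO./.XX] end (terminal -1, X#2); searched .XO/O../.XX to 4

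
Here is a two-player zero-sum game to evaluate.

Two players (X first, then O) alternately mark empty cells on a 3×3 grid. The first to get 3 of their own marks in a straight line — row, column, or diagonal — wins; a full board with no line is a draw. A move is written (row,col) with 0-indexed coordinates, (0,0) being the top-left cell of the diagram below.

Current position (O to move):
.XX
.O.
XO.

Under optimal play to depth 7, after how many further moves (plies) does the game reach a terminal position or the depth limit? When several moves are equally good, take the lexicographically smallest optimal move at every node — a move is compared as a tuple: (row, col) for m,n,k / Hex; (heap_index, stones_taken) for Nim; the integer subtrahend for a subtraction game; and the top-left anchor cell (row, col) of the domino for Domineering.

PV length from [.XX/.O./XO.]: 4 plies

p1 O@[.XX/.O./XO.]: (0,0)[OXX/.O./XO.]+0* (1,0)[.XX/OO./XO.]-1 (1,2)[.XX/.OO/XO.]-1 (2,2)[.XX/.O./XOO]-1
p2 X@[OXX/.O./XO.]: (1,0)[OXX/XO./XO.]-1 (1,2)[OXX/.OX/XO.]-1 (2,2)[OXX/.O./XOX]+0*
p3 O@[OXX/.O./XOX]: (1,0)[OXX/OO./XOX]-1 (1,2)[OXX/.OO/XOX]+0*
p4 X@[OXX/.OO/XOX]: (1,0)[OXX/XOO/XOX]+0*
p5 O@[OXX/XOO/XOX] terminal +0; root [.XX/.O./XO.] d7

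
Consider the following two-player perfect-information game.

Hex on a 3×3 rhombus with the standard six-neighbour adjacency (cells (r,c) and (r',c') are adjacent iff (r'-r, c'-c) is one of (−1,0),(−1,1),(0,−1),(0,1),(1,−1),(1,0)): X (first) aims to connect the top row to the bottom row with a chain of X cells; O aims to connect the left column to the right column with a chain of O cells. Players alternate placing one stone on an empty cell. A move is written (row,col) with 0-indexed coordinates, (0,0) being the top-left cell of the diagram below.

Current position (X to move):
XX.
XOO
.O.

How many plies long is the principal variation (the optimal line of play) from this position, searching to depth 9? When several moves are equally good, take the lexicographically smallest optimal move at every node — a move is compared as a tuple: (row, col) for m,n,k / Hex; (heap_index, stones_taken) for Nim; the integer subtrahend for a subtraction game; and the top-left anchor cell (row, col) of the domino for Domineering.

p1 X@[XX./XOO/.O.]: (0,2)[XXX/XOO/.O.]-1 (2,0)[XX./XOO/XO.]+1* (2,2)[XX./XOO/.OX]-1
p2 O@[XX./XOO/XO.] terminal -1; root [XX./XOO/.O.] d9

PV length from [XX./XOO/.O.]: 1 ply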